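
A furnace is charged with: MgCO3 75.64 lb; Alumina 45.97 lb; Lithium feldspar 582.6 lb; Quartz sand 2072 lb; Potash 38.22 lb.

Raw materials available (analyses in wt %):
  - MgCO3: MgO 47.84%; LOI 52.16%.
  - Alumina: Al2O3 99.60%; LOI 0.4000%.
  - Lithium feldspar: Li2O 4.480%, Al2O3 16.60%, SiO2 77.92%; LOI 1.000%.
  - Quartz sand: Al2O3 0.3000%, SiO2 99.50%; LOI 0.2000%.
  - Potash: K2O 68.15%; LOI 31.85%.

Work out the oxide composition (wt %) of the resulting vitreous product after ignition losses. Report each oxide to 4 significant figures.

Every computation holds full float precision at each step; working values are shown, rounded to 4 significant digits, across the worked steps. Every reported figure carries a single rounding. The derived quantities are recomputed at exact precision (net glass mass, yield, the five compositions, the totals, ignition loss) using the weight values on 2753 lb of glass, exactly as shown in question or answer.
Oxide masses out of the charge:
  Li2O: 582.6·0.04480 = 26.10 lb
  K2O: 38.22·0.6815 = 26.05 lb
  Al2O3: 45.97·0.9960 + 582.6·0.1660 + 2072·0.003000 = 148.7 lb
  MgO: 75.64·0.4784 = 36.19 lb
  SiO2: 582.6·0.7792 + 2072·0.9950 = 2516 lb
LOI: 75.64·0.5216 + 45.97·0.004000 + 582.6·0.01000 + 2072·0.002000 + 38.22·0.3185 = 61.78 lb
batch − LOI leaves glass = 2814 − 61.78 = 2753 lb (matching Σ of the oxides)
wt % = 100 × oxide mass / glass mass

Glass mass = 2753 lb (batch 2814 − LOI 61.78).
Composition: Li2O 0.9482%, K2O 0.9462%, Al2O3 5.403%, MgO 1.315%, SiO2 91.39%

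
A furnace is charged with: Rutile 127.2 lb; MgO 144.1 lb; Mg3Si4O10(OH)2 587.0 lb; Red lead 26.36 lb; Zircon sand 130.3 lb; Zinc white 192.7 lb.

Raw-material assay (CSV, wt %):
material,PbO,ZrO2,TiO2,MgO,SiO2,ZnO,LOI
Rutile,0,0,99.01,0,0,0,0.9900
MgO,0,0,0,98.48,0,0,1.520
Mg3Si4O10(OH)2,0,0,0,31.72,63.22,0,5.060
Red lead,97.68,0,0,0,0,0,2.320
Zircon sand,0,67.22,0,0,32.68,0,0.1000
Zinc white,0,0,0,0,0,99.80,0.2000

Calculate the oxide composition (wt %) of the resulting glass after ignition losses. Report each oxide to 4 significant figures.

Glass mass = 1173 lb (batch 1208 − LOI 34.28).
Composition: PbO 2.194%, ZrO2 7.465%, TiO2 10.73%, MgO 27.96%, SiO2 35.26%, ZnO 16.39%

All internal work carries exact precision from first step to last. Values along the way are shown (rounded to four significant digits) in the printout; each reported result is rounded exactly once; the derived quantities are recomputed at full precision (six oxide percentages, totals, yield, net glass mass, ignition loss) using the weight values for 1173 lb of glass precisely as stated by the problem or answer text.
What the batch supplies per oxide:
  PbO: 26.36·0.9768 = 25.75 lb
  ZrO2: 130.3·0.6722 = 87.59 lb
  TiO2: 127.2·0.9901 = 125.9 lb
  MgO: 144.1·0.9848 + 587.0·0.3172 = 328.1 lb
  SiO2: 587.0·0.6322 + 130.3·0.3268 = 413.7 lb
  ZnO: 192.7·0.9980 = 192.3 lb
LOI: 127.2·0.009900 + 144.1·0.01520 + 587.0·0.05060 + 26.36·0.02320 + 130.3·0.001000 + 192.7·0.002000 = 34.28 lb
The glass mass, total less LOI, = 1208 − 34.28 = 1173 lb (equal to the oxide-mass sum)
each wt % is 100 × oxide ÷ glass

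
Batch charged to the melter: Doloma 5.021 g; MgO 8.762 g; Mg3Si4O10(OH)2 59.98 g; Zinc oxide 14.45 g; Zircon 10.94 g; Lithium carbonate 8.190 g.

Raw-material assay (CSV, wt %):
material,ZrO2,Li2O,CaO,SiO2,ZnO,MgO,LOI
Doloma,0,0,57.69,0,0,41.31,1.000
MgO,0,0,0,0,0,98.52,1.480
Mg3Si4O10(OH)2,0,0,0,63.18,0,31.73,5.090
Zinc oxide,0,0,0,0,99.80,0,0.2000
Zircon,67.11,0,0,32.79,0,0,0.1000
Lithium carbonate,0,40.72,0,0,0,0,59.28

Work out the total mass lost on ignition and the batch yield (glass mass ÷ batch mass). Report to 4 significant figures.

LOI loss = 8.128 g; glass = 99.22 g; yield = 92.43%

In-progress results are shown (rounded to four significant figures) in the printout; each numeric step maintains full float precision from first step to last. Every reported number is rounded just once. The derived quantities are computed at full precision (glass mass, totals, yield, LOI, six oxide percentages) from the weighed amounts for 99.22 g of glass as they appear in either problem or answer.
Each material's LOI contribution:
  Doloma: 5.021 × 0.01000 = 0.05021 g
  MgO: 8.762 × 0.01480 = 0.1297 g
  Mg3Si4O10(OH)2: 59.98 × 0.05090 = 3.053 g
  Zinc oxide: 14.45 × 0.002000 = 0.02890 g
  Zircon: 10.94 × 0.001000 = 0.01094 g
  Lithium carbonate: 8.190 × 0.5928 = 4.855 g
Total LOI = 8.128 g
Glass = batch − LOI = 107.3 − 8.128 = 99.22 g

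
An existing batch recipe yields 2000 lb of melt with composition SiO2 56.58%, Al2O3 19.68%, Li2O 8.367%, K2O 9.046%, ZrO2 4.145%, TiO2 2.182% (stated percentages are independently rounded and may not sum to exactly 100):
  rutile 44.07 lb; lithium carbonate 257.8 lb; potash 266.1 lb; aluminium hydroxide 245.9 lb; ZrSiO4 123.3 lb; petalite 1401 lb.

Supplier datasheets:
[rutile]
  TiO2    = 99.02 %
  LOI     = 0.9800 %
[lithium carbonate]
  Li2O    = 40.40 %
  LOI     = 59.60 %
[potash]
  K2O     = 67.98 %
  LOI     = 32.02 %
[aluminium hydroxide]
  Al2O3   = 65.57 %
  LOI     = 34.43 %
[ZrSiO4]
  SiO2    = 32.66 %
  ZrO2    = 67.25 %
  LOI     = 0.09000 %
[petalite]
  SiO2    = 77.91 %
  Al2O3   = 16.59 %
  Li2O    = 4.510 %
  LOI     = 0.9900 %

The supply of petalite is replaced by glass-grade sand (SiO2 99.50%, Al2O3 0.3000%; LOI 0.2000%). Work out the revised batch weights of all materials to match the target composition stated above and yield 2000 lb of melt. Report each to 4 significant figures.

The working math runs at full precision end to end; intermediates are printed (rounded to 4 significant digits) on the page. Exactly one rounding lands on each reported figure; the derived quantities (the yield, the totals, glass mass, ignition loss, six oxide percentages) are computed starting from the weights at 2000 lb of glass at full float precision, exactly as printed in question or answer.
Oxide mass targets, per 2000 lb melt:
  SiO2: 56.58% × 2000 = 1132 lb
  Al2O3: 19.68% × 2000 = 393.6 lb
  Li2O: 8.367% × 2000 = 167.3 lb
  K2O: 9.046% × 2000 = 180.9 lb
  ZrO2: 4.145% × 2000 = 82.90 lb
  TiO2: 2.182% × 2000 = 43.64 lb
Per-oxide balance check given the weights on record, on the stated basis (delivered sums recover each target up to rounding of the answer):
  SiO2: 123.3·0.3266 + 1097·0.9950 = 1132 lb (target 1132 lb)
  Al2O3: 595.3·0.6557 + 1097·0.003000 = 393.6 lb (target 393.6 lb)
  Li2O: 414.2·0.4040 = 167.3 lb (target 167.3 lb)
  K2O: 266.1·0.6798 = 180.9 lb (target 180.9 lb)
  ZrO2: 123.3·0.6725 = 82.92 lb (target 82.90 lb)
  TiO2: 44.07·0.9902 = 43.64 lb (target 43.64 lb)
Glass mass check: Σ batch − LOI loss = 2000 lb (the Σ of target masses is 2000 lb; versus the stated basis of 2000 lb — deltas are rounding alone).
Summing the batch: Σ batch = 2540 lb; the LOI term Σ batch·LOI equals 539.8 lb; yield, glass over the total, = 78.75%.

Revised batch per 2000 lb melt:
  rutile: 44.07 lb
  lithium carbonate: 414.2 lb
  potash: 266.1 lb
  aluminium hydroxide: 595.3 lb
  ZrSiO4: 123.3 lb
  glass-grade sand: 1097 lb
Total batch = 2540 lb; LOI loss = 539.8 lb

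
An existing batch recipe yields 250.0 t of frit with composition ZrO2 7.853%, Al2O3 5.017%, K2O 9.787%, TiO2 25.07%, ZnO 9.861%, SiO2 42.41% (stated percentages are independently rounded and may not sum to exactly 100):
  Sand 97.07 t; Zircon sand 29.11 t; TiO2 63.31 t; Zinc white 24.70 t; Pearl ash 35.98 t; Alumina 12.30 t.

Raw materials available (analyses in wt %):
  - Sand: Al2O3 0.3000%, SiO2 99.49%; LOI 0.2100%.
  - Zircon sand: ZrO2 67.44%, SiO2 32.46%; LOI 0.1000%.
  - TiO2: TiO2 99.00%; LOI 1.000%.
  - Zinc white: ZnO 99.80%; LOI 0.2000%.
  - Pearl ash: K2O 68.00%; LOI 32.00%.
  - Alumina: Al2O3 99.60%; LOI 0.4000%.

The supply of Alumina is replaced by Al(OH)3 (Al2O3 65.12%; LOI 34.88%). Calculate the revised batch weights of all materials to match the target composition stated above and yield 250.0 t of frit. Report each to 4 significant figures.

Mid-chain values are shown, with 4-significant-figure rounding, alongside each step — all arithmetic runs at exact precision at each step. Every reported value is rounded once only; the derived quantities, which include yield, totals, the six compositions, LOI, glass mass, are carried at exact precision, exactly as shown in the problem or the answer, from the weighed amounts per 250.0 t of glass.
Oxide-by-oxide targets in 250.0 t frit:
  ZrO2: 7.853% × 250.0 = 19.63 t
  Al2O3: 5.017% × 250.0 = 12.54 t
  K2O: 9.787% × 250.0 = 24.47 t
  TiO2: 25.07% × 250.0 = 62.68 t
  ZnO: 9.861% × 250.0 = 24.65 t
  SiO2: 42.41% × 250.0 = 106.0 t
A balance pass over the oxides, using the reported weights, on the stated basis (sum by sum, the targets are met once rounding is allowed for):
  ZrO2: 29.11·0.6744 = 19.63 t (target 19.63 t)
  Al2O3: 97.07·0.003000 + 18.81·0.6512 = 12.54 t (target 12.54 t)
  K2O: 35.98·0.6800 = 24.47 t (target 24.47 t)
  TiO2: 63.31·0.9900 = 62.68 t (target 62.68 t)
  ZnO: 24.70·0.9980 = 24.65 t (target 24.65 t)
  SiO2: 97.07·0.9949 + 29.11·0.3246 = 106.0 t (target 106.0 t)
Glass mass check: batch total minus LOI = 250.0 t (the targets, summed, come to 250.0 t; with the basis standing at 250.0 t — gaps are rounding artifacts).
Total batch = Σ batch = 269.0 t; ignition loss, Σ(batch × LOI) = 18.99 t; as yield: glass ÷ batch → 92.94%.

Revised batch per 250.0 t frit:
  Sand: 97.07 t
  Zircon sand: 29.11 t
  TiO2: 63.31 t
  Zinc white: 24.70 t
  Pearl ash: 35.98 t
  Al(OH)3: 18.81 t
Total batch = 269.0 t; LOI loss = 18.99 t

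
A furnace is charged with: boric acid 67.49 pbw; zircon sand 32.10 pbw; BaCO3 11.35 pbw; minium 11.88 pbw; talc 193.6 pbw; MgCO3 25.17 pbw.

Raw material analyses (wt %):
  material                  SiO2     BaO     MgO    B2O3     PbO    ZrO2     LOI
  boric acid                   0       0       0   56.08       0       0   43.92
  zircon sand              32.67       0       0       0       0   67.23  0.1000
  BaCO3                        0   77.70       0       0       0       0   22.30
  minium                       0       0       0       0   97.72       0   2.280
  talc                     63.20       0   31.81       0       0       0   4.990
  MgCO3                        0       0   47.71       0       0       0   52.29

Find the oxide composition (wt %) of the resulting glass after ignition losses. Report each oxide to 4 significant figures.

Glass mass = 286.3 pbw (batch 341.6 − LOI 55.30).
Composition: SiO2 46.40%, BaO 3.080%, MgO 25.71%, B2O3 13.22%, PbO 4.055%, ZrO2 7.538%

The whole derivation maintains full float precision throughout; values along the way are shown rounded to 4 significant digits in the printout. Exactly one rounding goes into every reported value. The derived quantities (the yield, ignition loss, net glass mass, the totals, six oxide percentages) are rebuilt using the weight values for 286.3 pbw of glass at full float precision precisely as stated by problem or answer.
What the batch supplies per oxide:
  SiO2: 32.10·0.3267 + 193.6·0.6320 = 132.8 pbw
  BaO: 11.35·0.7770 = 8.819 pbw
  MgO: 193.6·0.3181 + 25.17·0.4771 = 73.59 pbw
  B2O3: 67.49·0.5608 = 37.85 pbw
  PbO: 11.88·0.9772 = 11.61 pbw
  ZrO2: 32.10·0.6723 = 21.58 pbw
LOI: 67.49·0.4392 + 32.10·0.001000 + 11.35·0.2230 + 11.88·0.02280 + 193.6·0.04990 + 25.17·0.5229 = 55.30 pbw
Resulting glass, batch − LOI: 341.6 − 55.30 = 286.3 pbw (consistent with Σ oxide mass)
wt % = oxide mass / glass mass × 100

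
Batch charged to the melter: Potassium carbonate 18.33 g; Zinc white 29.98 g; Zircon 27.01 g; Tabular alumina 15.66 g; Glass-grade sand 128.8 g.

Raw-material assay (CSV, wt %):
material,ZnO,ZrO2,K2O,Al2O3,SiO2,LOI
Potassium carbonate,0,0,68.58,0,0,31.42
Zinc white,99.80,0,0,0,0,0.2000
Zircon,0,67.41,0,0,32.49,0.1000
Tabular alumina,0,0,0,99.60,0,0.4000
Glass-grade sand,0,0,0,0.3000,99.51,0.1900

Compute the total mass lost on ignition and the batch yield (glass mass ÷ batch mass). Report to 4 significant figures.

LOI loss = 6.154 g; glass = 213.6 g; yield = 97.20%

Intermediates are printed (rounded to four significant figures) across the worked steps; each numeric step runs at full precision all the way through — exactly one rounding lands on every reported figure — derived quantities (glass mass, yield, the five compositions, totals, ignition loss) are re-derived at full float precision starting from the weights for 213.6 g of glass as given in the question or the answer.
LOI of each material in turn:
  Potassium carbonate: 18.33 × 0.3142 = 5.759 g
  Zinc white: 29.98 × 0.002000 = 0.05996 g
  Zircon: 27.01 × 0.001000 = 0.02701 g
  Tabular alumina: 15.66 × 0.004000 = 0.06264 g
  Glass-grade sand: 128.8 × 0.001900 = 0.2447 g
Total LOI = 6.154 g
Glass = batch − LOI = 219.8 − 6.154 = 213.6 g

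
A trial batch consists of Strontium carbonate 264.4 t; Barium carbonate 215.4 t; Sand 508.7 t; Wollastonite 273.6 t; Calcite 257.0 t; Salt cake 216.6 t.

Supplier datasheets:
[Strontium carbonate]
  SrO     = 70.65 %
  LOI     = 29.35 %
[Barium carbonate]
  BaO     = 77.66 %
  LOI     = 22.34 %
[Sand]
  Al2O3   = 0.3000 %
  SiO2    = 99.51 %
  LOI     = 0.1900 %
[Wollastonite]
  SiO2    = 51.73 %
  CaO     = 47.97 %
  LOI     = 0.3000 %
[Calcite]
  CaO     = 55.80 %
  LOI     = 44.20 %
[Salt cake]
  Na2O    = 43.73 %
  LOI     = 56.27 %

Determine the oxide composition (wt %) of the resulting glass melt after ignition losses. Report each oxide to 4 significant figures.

Values along the way are shown with 4-significant-figure rounding within the worked lines. Full float precision is carried from start to finish; a single rounding produces every reported value. The derived quantities, which include the yield, the six compositions, ignition loss, totals, net glass mass, are carried in full precision, as given in question or answer, from the batch weights for 1373 t of glass.
Per-oxide mass from batch:
  Na2O: 216.6·0.4373 = 94.72 t
  Al2O3: 508.7·0.003000 = 1.526 t
  SiO2: 508.7·0.9951 + 273.6·0.5173 = 647.7 t
  CaO: 273.6·0.4797 + 257.0·0.5580 = 274.7 t
  BaO: 215.4·0.7766 = 167.3 t
  SrO: 264.4·0.7065 = 186.8 t
LOI: 264.4·0.2935 + 215.4·0.2234 + 508.7·0.001900 + 273.6·0.003000 + 257.0·0.4420 + 216.6·0.5627 = 363.0 t
batch − LOI leaves glass = 1736 − 363.0 = 1373 t (the oxide masses sum to this)
wt % = 100 × oxide mass / glass mass

Glass mass = 1373 t (batch 1736 − LOI 363.0).
Composition: Na2O 6.900%, Al2O3 0.1112%, SiO2 47.19%, CaO 20.01%, BaO 12.19%, SrO 13.61%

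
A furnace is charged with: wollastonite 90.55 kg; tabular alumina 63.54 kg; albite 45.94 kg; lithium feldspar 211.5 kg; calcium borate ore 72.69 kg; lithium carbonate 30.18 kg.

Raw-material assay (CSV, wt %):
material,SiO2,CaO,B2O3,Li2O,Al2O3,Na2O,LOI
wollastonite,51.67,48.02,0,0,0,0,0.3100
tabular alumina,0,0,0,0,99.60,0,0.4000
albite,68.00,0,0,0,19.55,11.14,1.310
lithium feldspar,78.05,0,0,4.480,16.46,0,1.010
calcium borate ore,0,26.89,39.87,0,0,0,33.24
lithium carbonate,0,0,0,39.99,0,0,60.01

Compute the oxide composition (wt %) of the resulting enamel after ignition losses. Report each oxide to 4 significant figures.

Glass mass = 468.9 kg (batch 514.4 − LOI 45.55).
Composition: SiO2 51.85%, CaO 13.44%, B2O3 6.181%, Li2O 4.595%, Al2O3 22.84%, Na2O 1.092%

The intermediate values appear with 4-significant-figure rounding in the working. All arithmetic holds full precision in every operation. A single rounding completes each reported result. Derived quantities, which include six oxide percentages, the yield, glass mass, LOI, the totals, are re-derived at exact precision, as quoted within the problem or the answer, from the weighed amounts on 468.9 kg of glass.
Mass of each oxide from the mix:
  SiO2: 90.55·0.5167 + 45.94·0.6800 + 211.5·0.7805 = 243.1 kg
  CaO: 90.55·0.4802 + 72.69·0.2689 = 63.03 kg
  B2O3: 72.69·0.3987 = 28.98 kg
  Li2O: 211.5·0.04480 + 30.18·0.3999 = 21.54 kg
  Al2O3: 63.54·0.9960 + 45.94·0.1955 + 211.5·0.1646 = 107.1 kg
  Na2O: 45.94·0.1114 = 5.118 kg
LOI: 90.55·0.003100 + 63.54·0.004000 + 45.94·0.01310 + 211.5·0.01010 + 72.69·0.3324 + 30.18·0.6001 = 45.55 kg
Net of LOI, the glass mass = 514.4 − 45.55 = 468.9 kg (consistent with Σ oxide mass)
wt % = oxide mass / glass mass × 100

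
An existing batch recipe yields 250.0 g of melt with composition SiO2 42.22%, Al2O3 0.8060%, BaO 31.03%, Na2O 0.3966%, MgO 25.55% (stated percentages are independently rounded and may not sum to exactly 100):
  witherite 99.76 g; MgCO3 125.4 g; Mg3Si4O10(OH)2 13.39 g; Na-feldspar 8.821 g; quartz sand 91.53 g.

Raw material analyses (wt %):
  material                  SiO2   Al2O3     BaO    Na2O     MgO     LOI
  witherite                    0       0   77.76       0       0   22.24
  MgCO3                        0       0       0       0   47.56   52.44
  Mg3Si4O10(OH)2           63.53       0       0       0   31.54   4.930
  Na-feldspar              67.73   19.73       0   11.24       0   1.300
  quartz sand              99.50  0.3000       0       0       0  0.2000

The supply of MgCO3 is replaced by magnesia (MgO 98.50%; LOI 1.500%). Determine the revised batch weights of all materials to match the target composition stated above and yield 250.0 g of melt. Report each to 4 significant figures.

The whole derivation keeps exact precision through the solve. Values along the way are shown with 4-significant-figure rounding alongside each step. A single rounding completes each reported result. The derived quantities are rebuilt at full precision (five oxide percentages, ignition loss, the yield, totals, glass mass) starting from the weights for 250.0 g of glass, as given in the problem or the answer.
The oxide mass targets at 250.0 g melt:
  SiO2: 42.22% × 250.0 = 105.6 g
  Al2O3: 0.8060% × 250.0 = 2.015 g
  BaO: 31.03% × 250.0 = 77.58 g
  Na2O: 0.3966% × 250.0 = 0.9915 g
  MgO: 25.55% × 250.0 = 63.88 g
Sums-versus-targets review given the weights on record, versus the basis set out (summed amounts equal target values up to rounding of the answer):
  SiO2: 13.39·0.6353 + 8.821·0.6773 + 91.53·0.9950 = 105.6 g (target 105.6 g)
  Al2O3: 8.821·0.1973 + 91.53·0.003000 = 2.015 g (target 2.015 g)
  BaO: 99.76·0.7776 = 77.57 g (target 77.58 g)
  Na2O: 8.821·0.1124 = 0.9915 g (target 0.9915 g)
  MgO: 60.56·0.9850 + 13.39·0.3154 = 63.87 g (target 63.88 g)
Mass balance on the glass: total batch − LOI = 250.0 g (the Σ of target masses is 250.0 g; stated basis 250.0 g — differing by rounding only).
Batch grand total — Σ batch = 274.1 g; loss to ignition Σ batch·LOI = 24.05 g; as yield: glass ÷ batch → 91.22%.

Revised batch per 250.0 g melt:
  witherite: 99.76 g
  magnesia: 60.56 g
  Mg3Si4O10(OH)2: 13.39 g
  Na-feldspar: 8.821 g
  quartz sand: 91.53 g
Total batch = 274.1 g; LOI loss = 24.05 g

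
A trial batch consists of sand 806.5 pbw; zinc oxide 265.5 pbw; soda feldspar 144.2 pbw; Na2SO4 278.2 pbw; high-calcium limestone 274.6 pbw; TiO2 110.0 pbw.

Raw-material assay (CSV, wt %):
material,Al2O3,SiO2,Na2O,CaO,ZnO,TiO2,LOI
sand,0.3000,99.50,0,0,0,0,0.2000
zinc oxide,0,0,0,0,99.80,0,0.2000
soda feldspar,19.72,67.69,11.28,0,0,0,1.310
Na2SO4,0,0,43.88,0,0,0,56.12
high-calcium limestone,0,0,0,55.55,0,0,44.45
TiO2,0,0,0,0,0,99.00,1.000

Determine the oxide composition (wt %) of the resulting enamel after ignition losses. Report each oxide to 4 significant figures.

Intermediates are printed (rounded to 4 significant digits) on the page. Each numeric step carries full float precision from first step to last; exactly one rounding is applied to every reported number — all derived quantities (the yield, net glass mass, ignition loss, the six compositions, totals) are computed at exact precision using the weight values on 1596 pbw of glass as written in the question or the answer.
Oxide-by-oxide delivered mass:
  Al2O3: 806.5·0.003000 + 144.2·0.1972 = 30.86 pbw
  SiO2: 806.5·0.9950 + 144.2·0.6769 = 900.1 pbw
  Na2O: 144.2·0.1128 + 278.2·0.4388 = 138.3 pbw
  CaO: 274.6·0.5555 = 152.5 pbw
  ZnO: 265.5·0.9980 = 265.0 pbw
  TiO2: 110.0·0.9900 = 108.9 pbw
LOI: 806.5·0.002000 + 265.5·0.002000 + 144.2·0.01310 + 278.2·0.5612 + 274.6·0.4445 + 110.0·0.01000 = 283.3 pbw
batch − LOI leaves glass = 1879 − 283.3 = 1596 pbw (= the summed oxide contributions)
percent share: oxide ÷ glass, ×100

Glass mass = 1596 pbw (batch 1879 − LOI 283.3).
Composition: Al2O3 1.934%, SiO2 56.41%, Na2O 8.670%, CaO 9.560%, ZnO 16.61%, TiO2 6.825%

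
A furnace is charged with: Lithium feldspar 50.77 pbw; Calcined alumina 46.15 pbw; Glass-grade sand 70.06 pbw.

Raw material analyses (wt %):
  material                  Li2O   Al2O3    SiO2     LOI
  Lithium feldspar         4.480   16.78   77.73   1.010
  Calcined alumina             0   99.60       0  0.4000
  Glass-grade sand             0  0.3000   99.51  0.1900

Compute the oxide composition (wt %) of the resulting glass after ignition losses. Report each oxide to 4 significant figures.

In-progress results are displayed (rounded to 4 significant figures) when written out; every computation keeps full precision at all times — each reported value receives exactly one rounding — all derived quantities, which include ignition loss, three oxide percentages, the totals, the yield, net glass mass, are computed in full precision, exactly as printed in the question or the answer, using the weight values at 166.1 pbw of glass.
Per-oxide mass from batch:
  Li2O: 50.77·0.04480 = 2.274 pbw
  Al2O3: 50.77·0.1678 + 46.15·0.9960 + 70.06·0.003000 = 54.69 pbw
  SiO2: 50.77·0.7773 + 70.06·0.9951 = 109.2 pbw
LOI: 50.77·0.01010 + 46.15·0.004000 + 70.06·0.001900 = 0.8305 pbw
Glass = total batch minus LOI = 167.0 − 0.8305 = 166.1 pbw (consistent with Σ oxide mass)
wt % = oxide mass / glass mass × 100

Glass mass = 166.1 pbw (batch 167.0 − LOI 0.8305).
Composition: Li2O 1.369%, Al2O3 32.92%, SiO2 65.71%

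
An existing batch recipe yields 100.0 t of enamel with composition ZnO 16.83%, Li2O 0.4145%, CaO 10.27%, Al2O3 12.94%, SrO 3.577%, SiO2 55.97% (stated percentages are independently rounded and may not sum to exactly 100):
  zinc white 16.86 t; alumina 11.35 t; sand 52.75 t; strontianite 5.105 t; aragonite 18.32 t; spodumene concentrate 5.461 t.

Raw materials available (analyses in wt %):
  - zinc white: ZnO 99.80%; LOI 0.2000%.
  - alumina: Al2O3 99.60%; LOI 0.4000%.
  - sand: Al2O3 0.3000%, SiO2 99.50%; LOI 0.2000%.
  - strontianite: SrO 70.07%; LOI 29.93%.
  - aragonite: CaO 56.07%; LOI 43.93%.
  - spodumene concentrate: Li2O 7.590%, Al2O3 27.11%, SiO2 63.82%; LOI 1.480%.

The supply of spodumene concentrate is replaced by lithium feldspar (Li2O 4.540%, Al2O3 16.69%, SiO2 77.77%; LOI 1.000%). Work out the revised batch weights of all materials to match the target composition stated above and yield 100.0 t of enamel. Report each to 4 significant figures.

Revised batch per 100.0 t enamel:
  zinc white: 16.86 t
  alumina: 11.31 t
  sand: 49.12 t
  strontianite: 5.105 t
  aragonite: 18.32 t
  lithium feldspar: 9.130 t
Total batch = 109.8 t; LOI loss = 9.844 t

Intermediates are shown rounded off to 4 significant digits on the page — every computation runs at exact precision through every step — every reported number is rounded just once; derived quantities, which include six oxide percentages, glass mass, totals, ignition loss, the yield, are re-derived in full precision, as set out in either problem or answer, using the weight values on 100.0 t of glass.
Target masses of each oxide per 100.0 t enamel:
  ZnO: 16.83% × 100.0 = 16.83 t
  Li2O: 0.4145% × 100.0 = 0.4145 t
  CaO: 10.27% × 100.0 = 10.27 t
  Al2O3: 12.94% × 100.0 = 12.94 t
  SrO: 3.577% × 100.0 = 3.577 t
  SiO2: 55.97% × 100.0 = 55.97 t
Sums-versus-targets review working from each reported weight, for the quoted basis mass (every target is met by its sum given rounding of the digits):
  ZnO: 16.86·0.9980 = 16.83 t (target 16.83 t)
  Li2O: 9.130·0.04540 = 0.4145 t (target 0.4145 t)
  CaO: 18.32·0.5607 = 10.27 t (target 10.27 t)
  Al2O3: 11.31·0.9960 + 49.12·0.003000 + 9.130·0.1669 = 12.94 t (target 12.94 t)
  SrO: 5.105·0.7007 = 3.577 t (target 3.577 t)
  SiO2: 49.12·0.9950 + 9.130·0.7777 = 55.97 t (target 55.97 t)
Consistency of the glass mass: total charge less LOI = 100.0 t (per-oxide target masses sum to 100.0 t; the stated basis being 100.0 t — deltas are rounding alone).
Batch grand total — Σ batch = 109.8 t; the LOI term Σ batch·LOI equals 9.844 t; yield, glass over the total, = 91.04%.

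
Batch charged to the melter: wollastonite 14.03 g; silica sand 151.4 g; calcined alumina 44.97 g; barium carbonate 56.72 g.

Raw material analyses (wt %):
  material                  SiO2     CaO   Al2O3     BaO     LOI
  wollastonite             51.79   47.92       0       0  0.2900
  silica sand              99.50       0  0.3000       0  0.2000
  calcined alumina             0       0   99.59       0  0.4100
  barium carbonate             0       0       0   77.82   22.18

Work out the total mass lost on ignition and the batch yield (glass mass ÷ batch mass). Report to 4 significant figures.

The whole derivation carries full precision from first step to last. Intermediates appear rounded to 4 significant figures on the page; every reported number includes exactly one rounding; derived quantities are computed starting from the weights on 254.0 g of glass at full precision (LOI, net glass mass, four oxide percentages, the yield, totals), as written in the problem or the answer.
LOI of each material in turn:
  wollastonite: 14.03 × 0.002900 = 0.04069 g
  silica sand: 151.4 × 0.002000 = 0.3028 g
  calcined alumina: 44.97 × 0.004100 = 0.1844 g
  barium carbonate: 56.72 × 0.2218 = 12.58 g
Total LOI = 13.11 g
Glass = batch − LOI = 267.1 − 13.11 = 254.0 g

LOI loss = 13.11 g; glass = 254.0 g; yield = 95.09%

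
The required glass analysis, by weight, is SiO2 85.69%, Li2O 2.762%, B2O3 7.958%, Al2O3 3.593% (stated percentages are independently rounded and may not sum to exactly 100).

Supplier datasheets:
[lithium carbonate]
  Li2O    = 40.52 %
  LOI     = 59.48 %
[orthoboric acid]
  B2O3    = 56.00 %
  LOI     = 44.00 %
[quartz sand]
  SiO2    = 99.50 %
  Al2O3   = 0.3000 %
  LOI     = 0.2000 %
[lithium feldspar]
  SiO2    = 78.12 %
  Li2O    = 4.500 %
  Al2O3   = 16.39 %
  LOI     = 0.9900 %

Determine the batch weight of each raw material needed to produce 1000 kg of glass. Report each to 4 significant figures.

Intermediates are shown (rounded to 4 significant figures) as written — every computation keeps full float precision in every operation. Exactly one rounding goes into each reported number. Derived quantities (ignition loss, totals, the yield, the four compositions, glass mass) are carried from the weighed amounts for 1000 kg of glass at full float precision as given in the problem or the answer.
The oxide mass targets at 1000 kg glass:
  SiO2: 85.69% × 1000 = 856.9 kg
  Li2O: 2.762% × 1000 = 27.62 kg
  B2O3: 7.958% × 1000 = 79.58 kg
  Al2O3: 3.593% × 1000 = 35.93 kg
Oxide-by-oxide audit with the batch weights as given, for the quoted basis mass (each sum matches its target mass given rounding of the digits):
  SiO2: 699.1·0.9950 + 206.4·0.7812 = 856.8 kg (target 856.9 kg)
  Li2O: 45.24·0.4052 + 206.4·0.04500 = 27.62 kg (target 27.62 kg)
  B2O3: 142.1·0.5600 = 79.58 kg (target 79.58 kg)
  Al2O3: 699.1·0.003000 + 206.4·0.1639 = 35.93 kg (target 35.93 kg)
Auditing the glass mass value: the batch minus its LOI: 1000 kg (summing oxide targets gives 1000 kg; versus the stated basis of 1000 kg — gaps are rounding artifacts).
Total batch = Σ batch = 1093 kg; the LOI term Σ batch·LOI equals 92.87 kg; yield, glass over the total, = 91.50%.

Batch per 1000 kg glass:
  lithium carbonate: 45.24 kg
  orthoboric acid: 142.1 kg
  quartz sand: 699.1 kg
  lithium feldspar: 206.4 kg
Total batch = 1093 kg; LOI loss = 92.87 kg; yield = 91.50%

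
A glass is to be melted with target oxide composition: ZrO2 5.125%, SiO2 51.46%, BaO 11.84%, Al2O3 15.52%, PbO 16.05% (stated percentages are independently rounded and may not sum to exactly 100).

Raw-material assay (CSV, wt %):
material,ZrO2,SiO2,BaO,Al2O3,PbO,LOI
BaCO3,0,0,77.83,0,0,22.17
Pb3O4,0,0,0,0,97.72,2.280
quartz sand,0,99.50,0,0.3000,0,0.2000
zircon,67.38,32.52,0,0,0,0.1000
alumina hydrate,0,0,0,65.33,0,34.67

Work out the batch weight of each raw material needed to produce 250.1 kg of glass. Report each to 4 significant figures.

Mid-chain values are printed, rounded to four significant figures, on the page. All arithmetic runs at exact precision in every operation; each reported number is rounded once only; all derived quantities are rebuilt at full precision (net glass mass, ignition loss, the yield, the totals, five oxide percentages) using the weight values per 250.1 kg of glass exactly as printed in the problem or the answer.
Oxide mass targets, per 250.1 kg glass:
  ZrO2: 5.125% × 250.1 = 12.82 kg
  SiO2: 51.46% × 250.1 = 128.7 kg
  BaO: 11.84% × 250.1 = 29.61 kg
  Al2O3: 15.52% × 250.1 = 38.82 kg
  PbO: 16.05% × 250.1 = 40.14 kg
Per-oxide balance check on the weights just shown, at the basis given (delivered sums recover each target exact up to rounding of places):
  ZrO2: 19.02·0.6738 = 12.82 kg (target 12.82 kg)
  SiO2: 123.1·0.9950 + 19.02·0.3252 = 128.7 kg (target 128.7 kg)
  BaO: 38.05·0.7783 = 29.61 kg (target 29.61 kg)
  Al2O3: 123.1·0.003000 + 58.85·0.6533 = 38.82 kg (target 38.82 kg)
  PbO: 41.08·0.9772 = 40.14 kg (target 40.14 kg)
Glass-mass sanity pass: Σ batch − LOI loss = 250.1 kg (the Σ of target masses is 250.1 kg; against the stated basis, 250.1 kg — any gap is answer rounding).
Summing the batch: Σ batch = 280.1 kg; LOI loss = Σ batch·LOI = 30.04 kg; the yield ratio, glass ÷ batch: 89.27%.

Batch per 250.1 kg glass:
  BaCO3: 38.05 kg
  Pb3O4: 41.08 kg
  quartz sand: 123.1 kg
  zircon: 19.02 kg
  alumina hydrate: 58.85 kg
Total batch = 280.1 kg; LOI loss = 30.04 kg; yield = 89.27%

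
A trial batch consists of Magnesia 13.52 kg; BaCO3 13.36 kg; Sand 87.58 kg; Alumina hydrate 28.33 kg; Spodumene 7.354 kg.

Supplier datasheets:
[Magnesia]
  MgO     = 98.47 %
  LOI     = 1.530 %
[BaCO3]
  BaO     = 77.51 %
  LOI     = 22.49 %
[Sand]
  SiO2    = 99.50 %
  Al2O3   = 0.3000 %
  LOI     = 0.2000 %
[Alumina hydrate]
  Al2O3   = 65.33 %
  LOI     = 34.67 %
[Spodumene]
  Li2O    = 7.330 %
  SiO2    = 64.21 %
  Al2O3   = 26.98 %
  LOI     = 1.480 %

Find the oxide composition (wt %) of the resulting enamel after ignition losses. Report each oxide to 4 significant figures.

Glass mass = 136.8 kg (batch 150.1 − LOI 13.32).
Composition: BaO 7.568%, MgO 9.730%, Li2O 0.3940%, SiO2 67.14%, Al2O3 15.17%

Working values appear, rounded to four significant digits, at each printed step — all internal work carries full precision at each step; a single rounding yields each reported figure; the derived quantities (totals, the yield, the five compositions, ignition loss, net glass mass) are recomputed from the weighed amounts at 136.8 kg of glass at full float precision exactly as printed in problem or answer.
Per-oxide mass from batch:
  BaO: 13.36·0.7751 = 10.36 kg
  MgO: 13.52·0.9847 = 13.31 kg
  Li2O: 7.354·0.07330 = 0.5390 kg
  SiO2: 87.58·0.9950 + 7.354·0.6421 = 91.86 kg
  Al2O3: 87.58·0.003000 + 28.33·0.6533 + 7.354·0.2698 = 20.75 kg
LOI: 13.52·0.01530 + 13.36·0.2249 + 87.58·0.002000 + 28.33·0.3467 + 7.354·0.01480 = 13.32 kg
Net of LOI, the glass mass = 150.1 − 13.32 = 136.8 kg (= the summed oxide contributions)
wt % = 100 × oxide mass / glass mass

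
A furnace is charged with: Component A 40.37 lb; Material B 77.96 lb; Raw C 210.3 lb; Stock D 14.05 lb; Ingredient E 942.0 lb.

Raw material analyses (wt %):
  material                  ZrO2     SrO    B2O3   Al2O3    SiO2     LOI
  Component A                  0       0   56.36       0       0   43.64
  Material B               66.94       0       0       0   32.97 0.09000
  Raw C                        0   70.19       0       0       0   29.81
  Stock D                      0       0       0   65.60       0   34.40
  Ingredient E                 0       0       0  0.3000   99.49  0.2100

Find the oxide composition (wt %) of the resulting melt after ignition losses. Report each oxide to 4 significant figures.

Glass mass = 1197 lb (batch 1285 − LOI 87.19).
Composition: ZrO2 4.358%, SrO 12.33%, B2O3 1.900%, Al2O3 1.006%, SiO2 80.41%

The whole derivation keeps full float precision from first step to last; the intermediate values appear rounded to four significant figures within the worked lines; every reported number is rounded only once; the derived quantities are rebuilt from the batch weights per 1197 lb of glass in full float precision (the totals, the yield, five oxide percentages, LOI, glass mass) exactly as shown in the problem or the answer.
What the batch supplies per oxide:
  ZrO2: 77.96·0.6694 = 52.19 lb
  SrO: 210.3·0.7019 = 147.6 lb
  B2O3: 40.37·0.5636 = 22.75 lb
  Al2O3: 14.05·0.6560 + 942.0·0.003000 = 12.04 lb
  SiO2: 77.96·0.3297 + 942.0·0.9949 = 962.9 lb
LOI: 40.37·0.4364 + 77.96·9.000e-04 + 210.3·0.2981 + 14.05·0.3440 + 942.0·0.002100 = 87.19 lb
Glass mass = batch − LOI = 1285 − 87.19 = 1197 lb (the oxide masses sum to this)
each oxide over glass, ×100, is wt %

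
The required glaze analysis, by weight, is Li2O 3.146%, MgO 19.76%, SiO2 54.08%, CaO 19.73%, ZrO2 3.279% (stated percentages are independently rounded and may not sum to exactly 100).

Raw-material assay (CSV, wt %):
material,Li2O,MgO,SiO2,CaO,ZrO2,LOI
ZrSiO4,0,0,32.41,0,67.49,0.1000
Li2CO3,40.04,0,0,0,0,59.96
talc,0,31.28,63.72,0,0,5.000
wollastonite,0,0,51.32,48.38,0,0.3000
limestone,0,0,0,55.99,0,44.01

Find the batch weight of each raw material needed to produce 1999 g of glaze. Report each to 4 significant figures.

The whole derivation keeps full float precision end to end; intermediates are shown (rounded to 4 significant figures) as written. Each reported figure is rounded once only; the derived quantities are carried at full float precision (LOI, totals, glass mass, the yield, the five compositions) from the batch weights for 1999 g of glass precisely as stated by the question or the answer.
Oxide mass targets, per 1999 g glaze:
  Li2O: 3.146% × 1999 = 62.89 g
  MgO: 19.76% × 1999 = 395.0 g
  SiO2: 54.08% × 1999 = 1081 g
  CaO: 19.73% × 1999 = 394.4 g
  ZrO2: 3.279% × 1999 = 65.55 g
Checking each oxide sum using the reported weights, relative to the basis at hand (target by target, the sums agree given rounding of the digits):
  Li2O: 157.1·0.4004 = 62.90 g (target 62.89 g)
  MgO: 1263·0.3128 = 395.1 g (target 395.0 g)
  SiO2: 97.12·0.3241 + 1263·0.6372 + 477.3·0.5132 = 1081 g (target 1081 g)
  CaO: 477.3·0.4838 + 292.0·0.5599 = 394.4 g (target 394.4 g)
  ZrO2: 97.12·0.6749 = 65.55 g (target 65.55 g)
Glass-mass bookkeeping: Σ batch − LOI loss = 1999 g (oxide target masses add up to 1999 g; with the basis standing at 1999 g — differing by rounding only).
Adding the batch up: Σ batch = 2287 g; loss to ignition Σ batch·LOI = 287.4 g; yield: glass divided by total = 87.43%.

Batch per 1999 g glaze:
  ZrSiO4: 97.12 g
  Li2CO3: 157.1 g
  talc: 1263 g
  wollastonite: 477.3 g
  limestone: 292.0 g
Total batch = 2287 g; LOI loss = 287.4 g; yield = 87.43%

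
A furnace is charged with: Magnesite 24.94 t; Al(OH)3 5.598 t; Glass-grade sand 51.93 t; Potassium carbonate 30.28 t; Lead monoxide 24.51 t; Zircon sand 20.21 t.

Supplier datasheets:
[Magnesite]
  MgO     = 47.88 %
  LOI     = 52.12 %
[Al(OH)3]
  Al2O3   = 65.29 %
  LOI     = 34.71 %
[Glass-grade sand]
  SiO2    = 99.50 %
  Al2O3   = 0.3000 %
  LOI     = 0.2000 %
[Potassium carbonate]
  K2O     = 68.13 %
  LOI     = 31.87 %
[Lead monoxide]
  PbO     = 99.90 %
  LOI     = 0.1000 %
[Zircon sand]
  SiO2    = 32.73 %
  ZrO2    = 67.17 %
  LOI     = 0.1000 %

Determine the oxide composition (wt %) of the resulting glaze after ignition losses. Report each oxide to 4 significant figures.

Glass mass = 132.7 t (batch 157.5 − LOI 24.74).
Composition: PbO 18.45%, SiO2 43.91%, Al2O3 2.871%, ZrO2 10.23%, MgO 8.997%, K2O 15.54%

The intermediate values appear rounded to 4 significant digits when written out; each numeric step keeps full float precision at each step — each reported value is rounded once only — the derived quantities, which include yield, the totals, LOI, six oxide percentages, glass mass, are computed in exact precision, exactly as shown in question or answer, using the weight values per 132.7 t of glass.
Per-oxide mass from batch:
  PbO: 24.51·0.9990 = 24.49 t
  SiO2: 51.93·0.9950 + 20.21·0.3273 = 58.29 t
  Al2O3: 5.598·0.6529 + 51.93·0.003000 = 3.811 t
  ZrO2: 20.21·0.6717 = 13.58 t
  MgO: 24.94·0.4788 = 11.94 t
  K2O: 30.28·0.6813 = 20.63 t
LOI: 24.94·0.5212 + 5.598·0.3471 + 51.93·0.002000 + 30.28·0.3187 + 24.51·0.001000 + 20.21·0.001000 = 24.74 t
Glass = total batch minus LOI = 157.5 − 24.74 = 132.7 t (= Σ oxide masses)
each wt % is 100 × oxide ÷ glass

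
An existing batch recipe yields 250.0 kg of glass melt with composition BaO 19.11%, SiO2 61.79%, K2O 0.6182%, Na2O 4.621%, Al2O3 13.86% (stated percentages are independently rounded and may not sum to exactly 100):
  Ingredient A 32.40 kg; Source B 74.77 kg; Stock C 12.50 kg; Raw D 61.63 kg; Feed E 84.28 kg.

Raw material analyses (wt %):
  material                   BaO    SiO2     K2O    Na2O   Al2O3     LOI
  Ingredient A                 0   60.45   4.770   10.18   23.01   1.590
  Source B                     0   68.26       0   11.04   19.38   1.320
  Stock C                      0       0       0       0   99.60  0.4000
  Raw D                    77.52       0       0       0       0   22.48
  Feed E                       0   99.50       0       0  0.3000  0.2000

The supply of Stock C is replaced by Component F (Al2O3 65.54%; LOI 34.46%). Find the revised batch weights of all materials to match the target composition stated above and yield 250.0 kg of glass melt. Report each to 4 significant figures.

Revised batch per 250.0 kg glass melt:
  Ingredient A: 32.40 kg
  Source B: 74.77 kg
  Component F: 19.00 kg
  Raw D: 61.63 kg
  Feed E: 84.28 kg
Total batch = 272.1 kg; LOI loss = 22.07 kg

Working values are shown rounded off to 4 significant figures in the working; each numeric step holds full precision in all steps — exactly one rounding goes into every reported value; derived quantities are computed at exact precision (LOI, five oxide percentages, the totals, yield, glass mass) using the weight values on 250.0 kg of glass, as written in problem or answer.
Target oxide masses per 250.0 kg glass melt:
  BaO: 19.11% × 250.0 = 47.78 kg
  SiO2: 61.79% × 250.0 = 154.5 kg
  K2O: 0.6182% × 250.0 = 1.545 kg
  Na2O: 4.621% × 250.0 = 11.55 kg
  Al2O3: 13.86% × 250.0 = 34.65 kg
Sums-versus-targets review applying the batch weights above, at the basis given (every target is met by its sum once rounding is allowed for):
  BaO: 61.63·0.7752 = 47.78 kg (target 47.78 kg)
  SiO2: 32.40·0.6045 + 74.77·0.6826 + 84.28·0.9950 = 154.5 kg (target 154.5 kg)
  K2O: 32.40·0.04770 = 1.545 kg (target 1.545 kg)
  Na2O: 32.40·0.1018 + 74.77·0.1104 = 11.55 kg (target 11.55 kg)
  Al2O3: 32.40·0.2301 + 74.77·0.1938 + 19.00·0.6554 + 84.28·0.003000 = 34.65 kg (target 34.65 kg)
Mass balance on the glass: total batch − LOI = 250.0 kg (summing oxide targets gives 250.0 kg; against the stated basis, 250.0 kg — rounding explains the deltas).
Total batch = Σ batch = 272.1 kg; LOI removed, Σ of batch·LOI: 22.07 kg; yield: glass divided by total = 91.89%.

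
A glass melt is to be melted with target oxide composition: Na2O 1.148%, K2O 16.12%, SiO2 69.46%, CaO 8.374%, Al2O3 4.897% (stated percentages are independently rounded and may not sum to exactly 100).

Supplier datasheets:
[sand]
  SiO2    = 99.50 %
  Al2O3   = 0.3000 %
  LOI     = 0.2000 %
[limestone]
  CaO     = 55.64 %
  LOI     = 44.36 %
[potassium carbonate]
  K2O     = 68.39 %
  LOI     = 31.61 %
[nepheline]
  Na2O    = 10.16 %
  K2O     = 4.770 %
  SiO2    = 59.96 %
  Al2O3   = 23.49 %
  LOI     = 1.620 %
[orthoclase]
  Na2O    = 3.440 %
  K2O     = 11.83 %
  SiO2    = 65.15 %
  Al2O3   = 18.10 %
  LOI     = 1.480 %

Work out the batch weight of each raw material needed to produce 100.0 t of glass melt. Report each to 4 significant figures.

All internal work holds full precision from first step to last. The intermediate values are displayed, rounded to four significant digits, alongside each step — exactly one rounding lands on every reported number — derived quantities, which include yield, totals, five oxide percentages, ignition loss, net glass mass, are recomputed at full precision, as given in the problem or answer text, using the weight values at 100.0 t of glass.
The oxide mass targets at 100.0 t glass melt:
  Na2O: 1.148% × 100.0 = 1.148 t
  K2O: 16.12% × 100.0 = 16.12 t
  SiO2: 69.46% × 100.0 = 69.46 t
  CaO: 8.374% × 100.0 = 8.374 t
  Al2O3: 4.897% × 100.0 = 4.897 t
Per-oxide balance check with the batch weights as given, under the basis named above (target by target, the sums agree modulo rounding of the values):
  Na2O: 4.353·0.1016 + 20.51·0.03440 = 1.148 t (target 1.148 t)
  K2O: 19.72·0.6839 + 4.353·0.04770 + 20.51·0.1183 = 16.12 t (target 16.12 t)
  SiO2: 53.75·0.9950 + 4.353·0.5996 + 20.51·0.6515 = 69.45 t (target 69.46 t)
  CaO: 15.05·0.5564 = 8.374 t (target 8.374 t)
  Al2O3: 53.75·0.003000 + 4.353·0.2349 + 20.51·0.1810 = 4.896 t (target 4.897 t)
Glass-mass closure: whole batch net of LOI = 99.99 t (targets for the oxides total 100.0 t; the stated basis being 100.0 t — differing by rounding only).
Batch grand total — Σ batch = 113.4 t; ignition loss, Σ(batch × LOI) = 13.39 t; yield = glass ÷ total batch = 88.19%.

Batch per 100.0 t glass melt:
  sand: 53.75 t
  limestone: 15.05 t
  potassium carbonate: 19.72 t
  nepheline: 4.353 t
  orthoclase: 20.51 t
Total batch = 113.4 t; LOI loss = 13.39 t; yield = 88.19%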